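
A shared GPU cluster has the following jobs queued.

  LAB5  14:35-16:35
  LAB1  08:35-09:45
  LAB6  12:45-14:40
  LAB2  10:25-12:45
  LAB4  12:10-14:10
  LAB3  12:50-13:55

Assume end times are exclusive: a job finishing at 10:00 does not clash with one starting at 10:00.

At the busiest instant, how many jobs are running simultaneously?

3

Sweep the timeline, counting +1 at each start and −1 at each end (ends before starts at a tie):
08:35 start LAB1 → 1
09:45 end LAB1 → 0
10:25 start LAB2 → 1
12:10 start LAB4 → 2
12:45 end LAB2 → 1
12:45 start LAB6 → 2
12:50 start LAB3 → 3
13:55 end LAB3 → 2
14:10 end LAB4 → 1
14:35 start LAB5 → 2
14:40 end LAB6 → 1
16:35 end LAB5 → 0
Peak is 3, at 12:50 (LAB3, LAB4, LAB6).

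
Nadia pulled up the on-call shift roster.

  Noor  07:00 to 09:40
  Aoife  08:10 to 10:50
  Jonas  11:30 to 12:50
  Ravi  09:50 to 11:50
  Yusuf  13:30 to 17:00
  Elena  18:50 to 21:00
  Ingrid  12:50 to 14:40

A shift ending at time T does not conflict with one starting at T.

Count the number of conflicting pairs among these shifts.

Sorted by start: Noor, Aoife, Ravi, Jonas, Ingrid, Yusuf, Elena.
Aoife starts before Noor ends → Noor and Aoife overlap.
Ravi starts after Noor ends — done with Noor.
Ravi starts before Aoife ends → Aoife and Ravi overlap.
Jonas starts after Aoife ends — done with Aoife.
Jonas starts before Ravi ends → Ravi and Jonas overlap.
Ingrid starts after Ravi ends — done with Ravi.
Ingrid starts exactly when Jonas ends (back-to-back, no overlap) — done with Jonas.
Yusuf starts before Ingrid ends → Ingrid and Yusuf overlap.
Elena starts after Ingrid ends.
Elena starts after Yusuf ends.
Overlapping pairs: Aoife & Noor, Aoife & Ravi, Ingrid & Yusuf, Jonas & Ravi — 4 in total.

4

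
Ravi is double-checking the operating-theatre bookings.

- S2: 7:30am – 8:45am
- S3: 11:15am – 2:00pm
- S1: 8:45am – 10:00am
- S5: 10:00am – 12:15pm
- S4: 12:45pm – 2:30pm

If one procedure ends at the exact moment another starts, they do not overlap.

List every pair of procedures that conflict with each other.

S3 & S4, S3 & S5

Check each pair: they overlap iff neither finishes before the other starts.
Sorted by start: S2, S1, S5, S3, S4.
S1 starts exactly when S2 ends (back-to-back, no overlap); S2 is clear from here.
S5 starts exactly when S1 ends (back-to-back, no overlap); S1 is clear from here.
S3 starts before S5 ends → S5 and S3 overlap.
S4 starts after S5 ends.
S4 starts before S3 ends → S3 and S4 overlap.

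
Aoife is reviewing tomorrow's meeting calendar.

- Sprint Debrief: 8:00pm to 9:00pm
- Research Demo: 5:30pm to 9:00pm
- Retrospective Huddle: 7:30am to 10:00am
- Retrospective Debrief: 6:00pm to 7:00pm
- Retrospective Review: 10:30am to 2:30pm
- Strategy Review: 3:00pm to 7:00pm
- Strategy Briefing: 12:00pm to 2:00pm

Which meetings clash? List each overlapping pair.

Research Demo & Retrospective Debrief, Research Demo & Sprint Debrief, Research Demo & Strategy Review, Retrospective Debrief & Strategy Review, Retrospective Review & Strategy Briefing

Sorted by start: Retrospective Huddle, Retrospective Review, Strategy Briefing, Strategy Review, Research Demo, Retrospective Debrief, Sprint Debrief.
Retrospective Review starts after Retrospective Huddle ends, so Retrospective Huddle has no further overlaps.
Strategy Briefing starts before Retrospective Review ends → Retrospective Review and Strategy Briefing overlap.
Strategy Review starts after Retrospective Review ends, so Retrospective Review has no further overlaps.
Strategy Review starts after Strategy Briefing ends, so Strategy Briefing has no further overlaps.
Research Demo starts before Strategy Review ends → Strategy Review and Research Demo overlap.
Retrospective Debrief starts before Strategy Review ends → Strategy Review and Retrospective Debrief overlap.
Sprint Debrief starts after Strategy Review ends.
Retrospective Debrief starts before Research Demo ends → Research Demo and Retrospective Debrief overlap.
Sprint Debrief starts before Research Demo ends → Research Demo and Sprint Debrief overlap.
Sprint Debrief starts after Retrospective Debrief ends.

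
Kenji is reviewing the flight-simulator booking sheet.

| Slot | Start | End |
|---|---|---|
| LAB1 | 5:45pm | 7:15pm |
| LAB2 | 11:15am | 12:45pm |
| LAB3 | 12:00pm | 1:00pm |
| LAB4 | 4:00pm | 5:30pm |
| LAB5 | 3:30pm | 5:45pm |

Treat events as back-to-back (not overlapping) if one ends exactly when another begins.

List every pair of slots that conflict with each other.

Sorted by start: LAB2, LAB3, LAB5, LAB4, LAB1.
LAB3 starts before LAB2 ends → LAB2 and LAB3 overlap.
LAB5 starts after LAB2 ends, so LAB2 has no further overlaps.
LAB5 starts after LAB3 ends, so LAB3 has no further overlaps.
LAB4 starts before LAB5 ends → LAB5 and LAB4 overlap.
LAB1 starts exactly when LAB5 ends (back-to-back, no overlap).
LAB1 starts after LAB4 ends.

LAB2 & LAB3, LAB4 & LAB5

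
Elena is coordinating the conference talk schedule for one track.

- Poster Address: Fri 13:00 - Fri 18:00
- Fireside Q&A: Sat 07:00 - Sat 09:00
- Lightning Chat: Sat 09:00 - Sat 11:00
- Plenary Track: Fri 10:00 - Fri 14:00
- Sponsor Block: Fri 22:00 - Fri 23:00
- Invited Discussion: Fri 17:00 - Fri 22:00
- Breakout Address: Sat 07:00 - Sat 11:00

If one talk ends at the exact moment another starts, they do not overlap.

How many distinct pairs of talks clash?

Sorted by start: Plenary Track, Poster Address, Invited Discussion, Sponsor Block, Fireside Q&A, Breakout Address, Lightning Chat.
Poster Address starts before Plenary Track ends → Plenary Track and Poster Address overlap.
Invited Discussion starts after Plenary Track ends, so Plenary Track has no further overlaps.
Invited Discussion starts before Poster Address ends → Poster Address and Invited Discussion overlap.
Sponsor Block starts after Poster Address ends, so Poster Address has no further overlaps.
Sponsor Block starts exactly when Invited Discussion ends (back-to-back, no overlap), so Invited Discussion has no further overlaps.
Fireside Q&A starts after Sponsor Block ends, so Sponsor Block has no further overlaps.
Breakout Address starts before Fireside Q&A ends → Fireside Q&A and Breakout Address overlap.
Lightning Chat starts exactly when Fireside Q&A ends (back-to-back, no overlap).
Lightning Chat starts before Breakout Address ends → Breakout Address and Lightning Chat overlap.
Overlapping pairs: Breakout Address & Fireside Q&A, Breakout Address & Lightning Chat, Invited Discussion & Poster Address, Plenary Track & Poster Address — 4 in total.

4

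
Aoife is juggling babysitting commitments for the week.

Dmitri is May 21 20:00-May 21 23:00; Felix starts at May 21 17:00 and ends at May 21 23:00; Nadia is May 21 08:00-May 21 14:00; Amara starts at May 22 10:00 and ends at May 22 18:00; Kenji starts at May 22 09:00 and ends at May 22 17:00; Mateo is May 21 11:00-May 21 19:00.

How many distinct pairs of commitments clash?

Sorted by start: Nadia, Mateo, Felix, Dmitri, Kenji, Amara.
Mateo starts before Nadia ends → Nadia and Mateo overlap.
Felix starts after Nadia ends, so nothing later overlaps Nadia either.
Felix starts before Mateo ends → Mateo and Felix overlap.
Dmitri starts after Mateo ends, so nothing later overlaps Mateo either.
Dmitri starts before Felix ends → Felix and Dmitri overlap.
Kenji starts after Felix ends, so nothing later overlaps Felix either.
Kenji starts after Dmitri ends, so nothing later overlaps Dmitri either.
Amara starts before Kenji ends → Kenji and Amara overlap.
Overlapping pairs: Amara & Kenji, Dmitri & Felix, Felix & Mateo, Mateo & Nadia — 4 in total.

4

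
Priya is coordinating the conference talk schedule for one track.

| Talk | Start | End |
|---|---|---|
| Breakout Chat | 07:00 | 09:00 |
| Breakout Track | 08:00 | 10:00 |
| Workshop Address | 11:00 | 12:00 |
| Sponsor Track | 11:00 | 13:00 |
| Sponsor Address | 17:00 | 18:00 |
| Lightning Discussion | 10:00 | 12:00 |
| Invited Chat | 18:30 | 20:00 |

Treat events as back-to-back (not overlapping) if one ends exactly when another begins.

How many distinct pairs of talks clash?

4

Sorted by start: Breakout Chat, Breakout Track, Lightning Discussion, Workshop Address, Sponsor Track, Sponsor Address, Invited Chat.
Breakout Track starts before Breakout Chat ends → Breakout Chat and Breakout Track overlap.
Lightning Discussion starts after Breakout Chat ends; Breakout Chat is clear from here.
Lightning Discussion starts exactly when Breakout Track ends (back-to-back, no overlap); Breakout Track is clear from here.
Workshop Address starts before Lightning Discussion ends → Lightning Discussion and Workshop Address overlap.
Sponsor Track starts before Lightning Discussion ends → Lightning Discussion and Sponsor Track overlap.
Sponsor Address starts after Lightning Discussion ends; Lightning Discussion is clear from here.
Sponsor Track starts before Workshop Address ends → Workshop Address and Sponsor Track overlap.
Sponsor Address starts after Workshop Address ends; Workshop Address is clear from here.
Sponsor Address starts after Sponsor Track ends; Sponsor Track is clear from here.
Invited Chat starts after Sponsor Address ends.
Overlapping pairs: Breakout Chat & Breakout Track, Lightning Discussion & Sponsor Track, Lightning Discussion & Workshop Address, Sponsor Track & Workshop Address — 4 in total.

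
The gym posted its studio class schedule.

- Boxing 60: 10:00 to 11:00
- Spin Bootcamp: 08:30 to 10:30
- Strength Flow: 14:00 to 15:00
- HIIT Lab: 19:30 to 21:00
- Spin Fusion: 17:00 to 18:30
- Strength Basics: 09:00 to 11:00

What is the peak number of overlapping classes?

3

Walk through starts and ends in time order (an end at T is processed before a start at T):
08:30 start Spin Bootcamp → 1
09:00 start Strength Basics → 2
10:00 start Boxing 60 → 3
10:30 end Spin Bootcamp → 2
11:00 end Boxing 60 → 1
11:00 end Strength Basics → 0
14:00 start Strength Flow → 1
15:00 end Strength Flow → 0
17:00 start Spin Fusion → 1
18:30 end Spin Fusion → 0
19:30 start HIIT Lab → 1
21:00 end HIIT Lab → 0
Peak is 3, at 10:00 (Boxing 60, Spin Bootcamp, Strength Basics).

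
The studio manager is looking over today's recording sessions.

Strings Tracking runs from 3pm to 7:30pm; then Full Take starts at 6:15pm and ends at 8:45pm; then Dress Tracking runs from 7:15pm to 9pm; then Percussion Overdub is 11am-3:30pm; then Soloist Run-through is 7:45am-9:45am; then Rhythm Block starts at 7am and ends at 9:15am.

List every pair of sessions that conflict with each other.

Dress Tracking & Full Take, Dress Tracking & Strings Tracking, Full Take & Strings Tracking, Percussion Overdub & Strings Tracking, Rhythm Block & Soloist Run-through

Two intervals overlap when each starts before the other ends.
Sorted by start: Rhythm Block, Soloist Run-through, Percussion Overdub, Strings Tracking, Full Take, Dress Tracking.
Soloist Run-through starts before Rhythm Block ends → Rhythm Block and Soloist Run-through overlap.
Percussion Overdub starts after Rhythm Block ends — done with Rhythm Block.
Percussion Overdub starts after Soloist Run-through ends — done with Soloist Run-through.
Strings Tracking starts before Percussion Overdub ends → Percussion Overdub and Strings Tracking overlap.
Full Take starts after Percussion Overdub ends — done with Percussion Overdub.
Full Take starts before Strings Tracking ends → Strings Tracking and Full Take overlap.
Dress Tracking starts before Strings Tracking ends → Strings Tracking and Dress Tracking overlap.
Dress Tracking starts before Full Take ends → Full Take and Dress Tracking overlap.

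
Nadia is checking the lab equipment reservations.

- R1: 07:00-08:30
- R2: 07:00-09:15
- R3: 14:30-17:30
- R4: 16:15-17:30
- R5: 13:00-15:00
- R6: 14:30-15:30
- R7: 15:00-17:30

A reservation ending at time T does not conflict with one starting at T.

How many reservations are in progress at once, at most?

3

Walk through starts and ends in time order (an end at T is processed before a start at T):
07:00 start R1 → 1
07:00 start R2 → 2
08:30 end R1 → 1
09:15 end R2 → 0
13:00 start R5 → 1
14:30 start R3 → 2
14:30 start R6 → 3
15:00 end R5 → 2
15:00 start R7 → 3
15:30 end R6 → 2
16:15 start R4 → 3
17:30 end R3 → 2
17:30 end R4 → 1
17:30 end R7 → 0
Peak is 3, at 14:30 (R3, R5, R6).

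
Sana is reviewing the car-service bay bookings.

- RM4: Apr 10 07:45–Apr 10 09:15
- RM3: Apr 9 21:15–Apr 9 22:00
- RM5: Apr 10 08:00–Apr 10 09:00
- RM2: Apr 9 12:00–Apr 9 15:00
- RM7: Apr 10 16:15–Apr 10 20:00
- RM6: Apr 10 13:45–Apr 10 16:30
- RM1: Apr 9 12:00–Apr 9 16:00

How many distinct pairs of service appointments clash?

Two intervals overlap when each starts before the other ends.
Sorted by start: RM1, RM2, RM3, RM4, RM5, RM6, RM7.
RM2 starts before RM1 ends → RM1 and RM2 overlap.
RM3 starts after RM1 ends, so RM1 has no further overlaps.
RM3 starts after RM2 ends, so RM2 has no further overlaps.
RM4 starts after RM3 ends, so RM3 has no further overlaps.
RM5 starts before RM4 ends → RM4 and RM5 overlap.
RM6 starts after RM4 ends, so RM4 has no further overlaps.
RM6 starts after RM5 ends, so RM5 has no further overlaps.
RM7 starts before RM6 ends → RM6 and RM7 overlap.
Overlapping pairs: RM1 & RM2, RM4 & RM5, RM6 & RM7 — 3 in total.

3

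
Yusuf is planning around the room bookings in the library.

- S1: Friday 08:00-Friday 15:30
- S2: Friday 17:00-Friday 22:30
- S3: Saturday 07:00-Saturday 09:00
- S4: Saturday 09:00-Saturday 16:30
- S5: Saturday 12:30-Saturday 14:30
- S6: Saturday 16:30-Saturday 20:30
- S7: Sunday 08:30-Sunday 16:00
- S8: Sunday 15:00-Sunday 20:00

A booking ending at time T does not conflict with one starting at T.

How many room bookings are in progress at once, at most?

Sweep the timeline, counting +1 at each start and −1 at each end (ends before starts at a tie):
Friday 08:00 start S1 → 1
Friday 15:30 end S1 → 0
Friday 17:00 start S2 → 1
Friday 22:30 end S2 → 0
Saturday 07:00 start S3 → 1
Saturday 09:00 end S3 → 0
Saturday 09:00 start S4 → 1
Saturday 12:30 start S5 → 2
Saturday 14:30 end S5 → 1
Saturday 16:30 end S4 → 0
Saturday 16:30 start S6 → 1
Saturday 20:30 end S6 → 0
Sunday 08:30 start S7 → 1
Sunday 15:00 start S8 → 2
Sunday 16:00 end S7 → 1
Sunday 20:00 end S8 → 0
Peak is 2, at Saturday 12:30 (S4, S5).

2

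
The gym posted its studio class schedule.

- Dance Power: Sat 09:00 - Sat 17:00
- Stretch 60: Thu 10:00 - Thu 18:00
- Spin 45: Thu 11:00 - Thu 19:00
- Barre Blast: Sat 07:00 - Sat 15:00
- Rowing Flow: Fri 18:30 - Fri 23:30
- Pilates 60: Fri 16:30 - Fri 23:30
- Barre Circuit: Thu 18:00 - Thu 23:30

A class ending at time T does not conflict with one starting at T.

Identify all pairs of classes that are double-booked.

Barre Blast & Dance Power, Barre Circuit & Spin 45, Pilates 60 & Rowing Flow, Spin 45 & Stretch 60

Sorted by start: Stretch 60, Spin 45, Barre Circuit, Pilates 60, Rowing Flow, Barre Blast, Dance Power.
Spin 45 starts before Stretch 60 ends → Stretch 60 and Spin 45 overlap.
Barre Circuit starts exactly when Stretch 60 ends (back-to-back, no overlap), so Stretch 60 has no further overlaps.
Barre Circuit starts before Spin 45 ends → Spin 45 and Barre Circuit overlap.
Pilates 60 starts after Spin 45 ends, so Spin 45 has no further overlaps.
Pilates 60 starts after Barre Circuit ends, so Barre Circuit has no further overlaps.
Rowing Flow starts before Pilates 60 ends → Pilates 60 and Rowing Flow overlap.
Barre Blast starts after Pilates 60 ends, so Pilates 60 has no further overlaps.
Barre Blast starts after Rowing Flow ends, so Rowing Flow has no further overlaps.
Dance Power starts before Barre Blast ends → Barre Blast and Dance Power overlap.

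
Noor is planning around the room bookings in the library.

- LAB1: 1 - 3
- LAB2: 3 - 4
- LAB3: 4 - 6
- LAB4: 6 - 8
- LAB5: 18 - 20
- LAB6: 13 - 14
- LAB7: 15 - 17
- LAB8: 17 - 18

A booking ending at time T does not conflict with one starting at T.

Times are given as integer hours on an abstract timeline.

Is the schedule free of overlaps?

Sorted by start: LAB1, LAB2, LAB3, LAB4, LAB6, LAB7, LAB8, LAB5.
LAB2 starts exactly when LAB1 ends (back-to-back, no overlap), so nothing later overlaps LAB1 either.
LAB3 starts exactly when LAB2 ends (back-to-back, no overlap), so nothing later overlaps LAB2 either.
LAB4 starts exactly when LAB3 ends (back-to-back, no overlap), so nothing later overlaps LAB3 either.
LAB6 starts after LAB4 ends, so nothing later overlaps LAB4 either.
LAB7 starts after LAB6 ends, so nothing later overlaps LAB6 either.
LAB8 starts exactly when LAB7 ends (back-to-back, no overlap), so nothing later overlaps LAB7 either.
LAB5 starts exactly when LAB8 ends (back-to-back, no overlap).
Every pair is clear; the schedule has no overlaps.

Yes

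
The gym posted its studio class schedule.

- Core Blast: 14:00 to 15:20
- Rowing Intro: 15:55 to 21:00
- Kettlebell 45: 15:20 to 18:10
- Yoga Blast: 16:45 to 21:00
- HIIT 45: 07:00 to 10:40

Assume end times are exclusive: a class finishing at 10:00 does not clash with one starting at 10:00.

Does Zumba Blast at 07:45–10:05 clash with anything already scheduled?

HIIT 45: starts 07:00 before Zumba Blast ends 10:05, and ends 10:40 after Zumba Blast starts 07:45 → overlap.
Core Blast: starts 14:00 at or after Zumba Blast ends 10:05 → clear.
Kettlebell 45: starts 15:20 at or after Zumba Blast ends 10:05 → clear.
Rowing Intro: starts 15:55 at or after Zumba Blast ends 10:05 → clear.
Yoga Blast: starts 16:45 at or after Zumba Blast ends 10:05 → clear.
Zumba Blast overlaps HIIT 45.

Yes — it overlaps HIIT 45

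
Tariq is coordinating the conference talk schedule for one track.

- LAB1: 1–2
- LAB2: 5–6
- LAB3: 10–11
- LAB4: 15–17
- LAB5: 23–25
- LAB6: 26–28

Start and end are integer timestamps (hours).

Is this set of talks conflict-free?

Yes

Check each pair: they overlap iff neither finishes before the other starts.
Sorted by start: LAB1, LAB2, LAB3, LAB4, LAB5, LAB6.
LAB2 starts after LAB1 ends, so nothing later overlaps LAB1 either.
LAB3 starts after LAB2 ends, so nothing later overlaps LAB2 either.
LAB4 starts after LAB3 ends, so nothing later overlaps LAB3 either.
LAB5 starts after LAB4 ends, so nothing later overlaps LAB4 either.
LAB6 starts after LAB5 ends.
Every pair is clear; the schedule has no overlaps.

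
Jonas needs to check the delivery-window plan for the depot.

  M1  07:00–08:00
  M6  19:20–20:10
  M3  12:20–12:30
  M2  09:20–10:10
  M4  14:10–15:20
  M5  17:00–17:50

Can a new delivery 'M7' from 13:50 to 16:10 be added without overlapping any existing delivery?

No — it overlaps M4

M1: ends 08:00 at or before M7 starts 13:50 → clear.
M2: ends 10:10 at or before M7 starts 13:50 → clear.
M3: ends 12:30 at or before M7 starts 13:50 → clear.
M4: starts 14:10 before M7 ends 16:10, and ends 15:20 after M7 starts 13:50 → overlap.
M5: starts 17:00 at or after M7 ends 16:10 → clear.
M6: starts 19:20 at or after M7 ends 16:10 → clear.
M7 overlaps M4.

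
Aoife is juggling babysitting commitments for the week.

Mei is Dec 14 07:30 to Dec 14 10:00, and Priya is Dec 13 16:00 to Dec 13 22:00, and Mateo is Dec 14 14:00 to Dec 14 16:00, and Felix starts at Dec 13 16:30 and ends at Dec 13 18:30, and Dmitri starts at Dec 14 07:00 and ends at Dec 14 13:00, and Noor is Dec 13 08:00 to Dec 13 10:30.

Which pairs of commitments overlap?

Sorted by start: Noor, Priya, Felix, Dmitri, Mei, Mateo.
Priya starts after Noor ends, so nothing later overlaps Noor either.
Felix starts before Priya ends → Priya and Felix overlap.
Dmitri starts after Priya ends, so nothing later overlaps Priya either.
Dmitri starts after Felix ends, so nothing later overlaps Felix either.
Mei starts before Dmitri ends → Dmitri and Mei overlap.
Mateo starts after Dmitri ends.
Mateo starts after Mei ends.

Dmitri & Mei, Felix & Priya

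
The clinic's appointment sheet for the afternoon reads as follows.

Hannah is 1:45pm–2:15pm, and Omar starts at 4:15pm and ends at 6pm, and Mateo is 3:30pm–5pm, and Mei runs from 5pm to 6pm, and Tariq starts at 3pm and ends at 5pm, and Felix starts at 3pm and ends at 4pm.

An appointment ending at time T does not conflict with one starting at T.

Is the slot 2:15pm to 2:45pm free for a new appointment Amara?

Hannah: ends 2:15pm at or before Amara starts 2:15pm → clear.
Felix: starts 3pm at or after Amara ends 2:45pm → clear.
Tariq: starts 3pm at or after Amara ends 2:45pm → clear.
Mateo: starts 3:30pm at or after Amara ends 2:45pm → clear.
Omar: starts 4:15pm at or after Amara ends 2:45pm → clear.
Mei: starts 5pm at or after Amara ends 2:45pm → clear.

Yes — the slot is free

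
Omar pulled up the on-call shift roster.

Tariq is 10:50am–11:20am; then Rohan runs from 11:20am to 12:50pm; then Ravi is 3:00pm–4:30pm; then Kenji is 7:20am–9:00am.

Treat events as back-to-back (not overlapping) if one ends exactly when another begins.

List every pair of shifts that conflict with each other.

no conflicts

Two intervals overlap when each starts before the other ends.
Sorted by start: Kenji, Tariq, Rohan, Ravi.
Tariq starts after Kenji ends, so Kenji has no further overlaps.
Rohan starts exactly when Tariq ends (back-to-back, no overlap), so Tariq has no further overlaps.
Ravi starts after Rohan ends.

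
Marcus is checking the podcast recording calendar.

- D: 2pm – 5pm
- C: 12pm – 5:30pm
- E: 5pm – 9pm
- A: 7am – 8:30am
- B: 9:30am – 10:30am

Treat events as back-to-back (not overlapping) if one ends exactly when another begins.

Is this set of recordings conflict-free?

No

Sorted by start: A, B, C, D, E.
B starts after A ends, so nothing later overlaps A either.
C starts after B ends, so nothing later overlaps B either.
D starts before C ends → C and D overlap.
That's a conflict, so the schedule is not conflict-free.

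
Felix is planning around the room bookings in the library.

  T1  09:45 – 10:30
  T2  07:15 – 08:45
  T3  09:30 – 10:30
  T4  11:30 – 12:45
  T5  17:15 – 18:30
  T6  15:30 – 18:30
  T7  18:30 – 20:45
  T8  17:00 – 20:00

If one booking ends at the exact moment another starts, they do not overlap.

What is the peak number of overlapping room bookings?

Walk through starts and ends in time order (an end at T is processed before a start at T):
07:15 start T2 → 1
08:45 end T2 → 0
09:30 start T3 → 1
09:45 start T1 → 2
10:30 end T1 → 1
10:30 end T3 → 0
11:30 start T4 → 1
12:45 end T4 → 0
15:30 start T6 → 1
17:00 start T8 → 2
17:15 start T5 → 3
18:30 end T5 → 2
18:30 end T6 → 1
18:30 start T7 → 2
20:00 end T8 → 1
20:45 end T7 → 0
Peak is 3, at 17:15 (T5, T6, T8).

3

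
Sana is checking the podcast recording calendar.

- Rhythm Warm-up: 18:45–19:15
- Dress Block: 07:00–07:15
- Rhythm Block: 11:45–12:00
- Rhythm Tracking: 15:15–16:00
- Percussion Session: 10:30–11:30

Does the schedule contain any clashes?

Sorted by start: Dress Block, Percussion Session, Rhythm Block, Rhythm Tracking, Rhythm Warm-up.
Percussion Session starts after Dress Block ends — done with Dress Block.
Rhythm Block starts after Percussion Session ends — done with Percussion Session.
Rhythm Tracking starts after Rhythm Block ends — done with Rhythm Block.
Rhythm Warm-up starts after Rhythm Tracking ends.
Every pair is clear; the schedule has no overlaps.

No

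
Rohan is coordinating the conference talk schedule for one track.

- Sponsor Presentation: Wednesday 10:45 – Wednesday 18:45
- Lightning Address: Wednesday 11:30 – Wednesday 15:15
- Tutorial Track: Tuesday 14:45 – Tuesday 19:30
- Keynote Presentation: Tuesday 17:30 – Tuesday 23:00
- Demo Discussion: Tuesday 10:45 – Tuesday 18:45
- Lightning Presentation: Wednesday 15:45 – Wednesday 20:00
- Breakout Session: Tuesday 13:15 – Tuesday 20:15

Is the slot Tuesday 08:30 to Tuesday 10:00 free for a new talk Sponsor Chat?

Yes — the slot is free

Demo Discussion: starts Tuesday 10:45 at or after Sponsor Chat ends Tuesday 10:00 → clear.
Breakout Session: starts Tuesday 13:15 at or after Sponsor Chat ends Tuesday 10:00 → clear.
Tutorial Track: starts Tuesday 14:45 at or after Sponsor Chat ends Tuesday 10:00 → clear.
Keynote Presentation: starts Tuesday 17:30 at or after Sponsor Chat ends Tuesday 10:00 → clear.
Sponsor Presentation: starts Wednesday 10:45 at or after Sponsor Chat ends Tuesday 10:00 → clear.
Lightning Address: starts Wednesday 11:30 at or after Sponsor Chat ends Tuesday 10:00 → clear.
Lightning Presentation: starts Wednesday 15:45 at or after Sponsor Chat ends Tuesday 10:00 → clear.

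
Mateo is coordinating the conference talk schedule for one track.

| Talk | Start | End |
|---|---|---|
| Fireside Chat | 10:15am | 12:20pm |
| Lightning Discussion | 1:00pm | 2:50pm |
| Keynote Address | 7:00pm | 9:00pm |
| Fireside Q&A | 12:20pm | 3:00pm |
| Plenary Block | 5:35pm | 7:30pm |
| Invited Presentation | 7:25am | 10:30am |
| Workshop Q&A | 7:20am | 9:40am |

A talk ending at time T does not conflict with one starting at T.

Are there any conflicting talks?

Yes

Sorted by start: Workshop Q&A, Invited Presentation, Fireside Chat, Fireside Q&A, Lightning Discussion, Plenary Block, Keynote Address.
Invited Presentation starts before Workshop Q&A ends → Workshop Q&A and Invited Presentation overlap.
That's a conflict, so the schedule is not conflict-free.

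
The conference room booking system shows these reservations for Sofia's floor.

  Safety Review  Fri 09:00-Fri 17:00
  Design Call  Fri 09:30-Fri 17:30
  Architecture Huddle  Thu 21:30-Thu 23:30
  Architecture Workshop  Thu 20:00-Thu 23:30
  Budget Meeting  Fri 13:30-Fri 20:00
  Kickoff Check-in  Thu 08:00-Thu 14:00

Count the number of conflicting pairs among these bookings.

4

Sorted by start: Kickoff Check-in, Architecture Workshop, Architecture Huddle, Safety Review, Design Call, Budget Meeting.
Architecture Workshop starts after Kickoff Check-in ends, so nothing later overlaps Kickoff Check-in either.
Architecture Huddle starts before Architecture Workshop ends → Architecture Workshop and Architecture Huddle overlap.
Safety Review starts after Architecture Workshop ends, so nothing later overlaps Architecture Workshop either.
Safety Review starts after Architecture Huddle ends, so nothing later overlaps Architecture Huddle either.
Design Call starts before Safety Review ends → Safety Review and Design Call overlap.
Budget Meeting starts before Safety Review ends → Safety Review and Budget Meeting overlap.
Budget Meeting starts before Design Call ends → Design Call and Budget Meeting overlap.
Overlapping pairs: Architecture Huddle & Architecture Workshop, Budget Meeting & Design Call, Budget Meeting & Safety Review, Design Call & Safety Review — 4 in total.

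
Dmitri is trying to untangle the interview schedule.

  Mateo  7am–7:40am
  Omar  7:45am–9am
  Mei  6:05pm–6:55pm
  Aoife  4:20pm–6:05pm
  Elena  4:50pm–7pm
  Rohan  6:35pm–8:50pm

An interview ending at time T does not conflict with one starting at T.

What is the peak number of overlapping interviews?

Walk through starts and ends in time order (an end at T is processed before a start at T):
7am start Mateo → 1
7:40am end Mateo → 0
7:45am start Omar → 1
9am end Omar → 0
4:20pm start Aoife → 1
4:50pm start Elena → 2
6:05pm end Aoife → 1
6:05pm start Mei → 2
6:35pm start Rohan → 3
6:55pm end Mei → 2
7pm end Elena → 1
8:50pm end Rohan → 0
Peak is 3, at 6:35pm (Elena, Mei, Rohan).

3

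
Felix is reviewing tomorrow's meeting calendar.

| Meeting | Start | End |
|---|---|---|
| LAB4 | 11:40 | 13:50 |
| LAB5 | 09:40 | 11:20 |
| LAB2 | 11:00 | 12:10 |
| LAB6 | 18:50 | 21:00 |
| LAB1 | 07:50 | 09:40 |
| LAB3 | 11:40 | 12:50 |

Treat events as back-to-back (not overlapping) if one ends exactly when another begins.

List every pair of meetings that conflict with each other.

Sorted by start: LAB1, LAB5, LAB2, LAB3, LAB4, LAB6.
LAB5 starts exactly when LAB1 ends (back-to-back, no overlap) — done with LAB1.
LAB2 starts before LAB5 ends → LAB5 and LAB2 overlap.
LAB3 starts after LAB5 ends — done with LAB5.
LAB3 starts before LAB2 ends → LAB2 and LAB3 overlap.
LAB4 starts before LAB2 ends → LAB2 and LAB4 overlap.
LAB6 starts after LAB2 ends.
LAB4 starts before LAB3 ends → LAB3 and LAB4 overlap.
LAB6 starts after LAB3 ends.
LAB6 starts after LAB4 ends.

LAB2 & LAB3, LAB2 & LAB4, LAB2 & LAB5, LAB3 & LAB4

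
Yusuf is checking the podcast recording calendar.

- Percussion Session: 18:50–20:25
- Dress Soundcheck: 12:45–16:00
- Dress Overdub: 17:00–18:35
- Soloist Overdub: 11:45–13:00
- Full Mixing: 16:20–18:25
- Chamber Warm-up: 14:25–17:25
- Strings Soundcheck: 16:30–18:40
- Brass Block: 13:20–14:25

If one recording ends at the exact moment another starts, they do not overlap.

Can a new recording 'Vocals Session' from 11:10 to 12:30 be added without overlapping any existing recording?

No — it overlaps Soloist Overdub

Soloist Overdub: starts 11:45 before Vocals Session ends 12:30, and ends 13:00 after Vocals Session starts 11:10 → overlap.
Dress Soundcheck: starts 12:45 at or after Vocals Session ends 12:30 → clear.
Brass Block: starts 13:20 at or after Vocals Session ends 12:30 → clear.
Chamber Warm-up: starts 14:25 at or after Vocals Session ends 12:30 → clear.
Full Mixing: starts 16:20 at or after Vocals Session ends 12:30 → clear.
Strings Soundcheck: starts 16:30 at or after Vocals Session ends 12:30 → clear.
Dress Overdub: starts 17:00 at or after Vocals Session ends 12:30 → clear.
Percussion Session: starts 18:50 at or after Vocals Session ends 12:30 → clear.
Vocals Session overlaps Soloist Overdub.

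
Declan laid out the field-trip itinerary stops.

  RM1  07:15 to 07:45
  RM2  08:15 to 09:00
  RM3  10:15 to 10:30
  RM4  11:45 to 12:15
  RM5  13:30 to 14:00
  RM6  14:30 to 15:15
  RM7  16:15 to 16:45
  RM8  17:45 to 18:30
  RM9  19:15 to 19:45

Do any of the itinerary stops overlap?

No

Sorted by start: RM1, RM2, RM3, RM4, RM5, RM6, RM7, RM8, RM9.
RM2 starts after RM1 ends; RM1 is clear from here.
RM3 starts after RM2 ends; RM2 is clear from here.
RM4 starts after RM3 ends; RM3 is clear from here.
RM5 starts after RM4 ends; RM4 is clear from here.
RM6 starts after RM5 ends; RM5 is clear from here.
RM7 starts after RM6 ends; RM6 is clear from here.
RM8 starts after RM7 ends; RM7 is clear from here.
RM9 starts after RM8 ends.
Every pair is clear; the schedule has no overlaps.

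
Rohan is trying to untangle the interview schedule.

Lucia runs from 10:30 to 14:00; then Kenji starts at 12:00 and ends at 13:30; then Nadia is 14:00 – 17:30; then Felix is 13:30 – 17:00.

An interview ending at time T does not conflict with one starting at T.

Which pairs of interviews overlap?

Sorted by start: Lucia, Kenji, Felix, Nadia.
Kenji starts before Lucia ends → Lucia and Kenji overlap.
Felix starts before Lucia ends → Lucia and Felix overlap.
Nadia starts exactly when Lucia ends (back-to-back, no overlap).
Felix starts exactly when Kenji ends (back-to-back, no overlap), so Kenji has no further overlaps.
Nadia starts before Felix ends → Felix and Nadia overlap.

Felix & Lucia, Felix & Nadia, Kenji & Lucia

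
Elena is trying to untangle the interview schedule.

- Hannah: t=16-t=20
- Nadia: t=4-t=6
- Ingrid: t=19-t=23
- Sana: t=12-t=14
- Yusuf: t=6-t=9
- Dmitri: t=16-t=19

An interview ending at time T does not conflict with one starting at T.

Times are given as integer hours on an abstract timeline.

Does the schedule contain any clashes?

Yes

Check each pair: they overlap iff neither finishes before the other starts.
Sorted by start: Nadia, Yusuf, Sana, Hannah, Dmitri, Ingrid.
Yusuf starts exactly when Nadia ends (back-to-back, no overlap), so nothing later overlaps Nadia either.
Sana starts after Yusuf ends, so nothing later overlaps Yusuf either.
Hannah starts after Sana ends, so nothing later overlaps Sana either.
Dmitri starts before Hannah ends → Hannah and Dmitri overlap.
That's a conflict, so the schedule is not conflict-free.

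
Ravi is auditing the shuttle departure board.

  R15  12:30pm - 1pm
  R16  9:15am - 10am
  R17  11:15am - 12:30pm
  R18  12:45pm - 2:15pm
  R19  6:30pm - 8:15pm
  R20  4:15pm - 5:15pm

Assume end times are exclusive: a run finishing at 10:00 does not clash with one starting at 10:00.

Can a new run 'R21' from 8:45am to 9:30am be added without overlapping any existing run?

R16: starts 9:15am before R21 ends 9:30am, and ends 10am after R21 starts 8:45am → overlap.
R17: starts 11:15am at or after R21 ends 9:30am → clear.
R15: starts 12:30pm at or after R21 ends 9:30am → clear.
R18: starts 12:45pm at or after R21 ends 9:30am → clear.
R20: starts 4:15pm at or after R21 ends 9:30am → clear.
R19: starts 6:30pm at or after R21 ends 9:30am → clear.
R21 overlaps R16.

No — it overlaps R16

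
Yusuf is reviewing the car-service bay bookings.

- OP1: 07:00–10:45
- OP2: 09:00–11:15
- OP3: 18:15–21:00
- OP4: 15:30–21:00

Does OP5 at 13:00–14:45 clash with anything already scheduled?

OP1: ends 10:45 at or before OP5 starts 13:00 → clear.
OP2: ends 11:15 at or before OP5 starts 13:00 → clear.
OP4: starts 15:30 at or after OP5 ends 14:45 → clear.
OP3: starts 18:15 at or after OP5 ends 14:45 → clear.

No — it doesn't clash with anything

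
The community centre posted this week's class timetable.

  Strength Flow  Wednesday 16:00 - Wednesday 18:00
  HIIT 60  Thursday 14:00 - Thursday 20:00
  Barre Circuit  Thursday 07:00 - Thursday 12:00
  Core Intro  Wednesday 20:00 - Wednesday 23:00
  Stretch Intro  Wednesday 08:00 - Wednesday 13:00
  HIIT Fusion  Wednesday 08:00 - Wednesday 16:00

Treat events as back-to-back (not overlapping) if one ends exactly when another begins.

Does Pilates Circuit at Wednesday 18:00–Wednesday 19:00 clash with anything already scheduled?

Stretch Intro: ends Wednesday 13:00 at or before Pilates Circuit starts Wednesday 18:00 → clear.
HIIT Fusion: ends Wednesday 16:00 at or before Pilates Circuit starts Wednesday 18:00 → clear.
Strength Flow: ends Wednesday 18:00 at or before Pilates Circuit starts Wednesday 18:00 → clear.
Core Intro: starts Wednesday 20:00 at or after Pilates Circuit ends Wednesday 19:00 → clear.
Barre Circuit: starts Thursday 07:00 at or after Pilates Circuit ends Wednesday 19:00 → clear.
HIIT 60: starts Thursday 14:00 at or after Pilates Circuit ends Wednesday 19:00 → clear.

No — it doesn't clash with anything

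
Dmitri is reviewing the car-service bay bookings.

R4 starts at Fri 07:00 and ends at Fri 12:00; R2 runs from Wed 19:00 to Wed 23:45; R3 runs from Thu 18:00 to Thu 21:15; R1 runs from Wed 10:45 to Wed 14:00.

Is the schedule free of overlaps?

Yes

Check each pair: they overlap iff neither finishes before the other starts.
Sorted by start: R1, R2, R3, R4.
R2 starts after R1 ends, so R1 has no further overlaps.
R3 starts after R2 ends, so R2 has no further overlaps.
R4 starts after R3 ends.
Every pair is clear; the schedule has no overlaps.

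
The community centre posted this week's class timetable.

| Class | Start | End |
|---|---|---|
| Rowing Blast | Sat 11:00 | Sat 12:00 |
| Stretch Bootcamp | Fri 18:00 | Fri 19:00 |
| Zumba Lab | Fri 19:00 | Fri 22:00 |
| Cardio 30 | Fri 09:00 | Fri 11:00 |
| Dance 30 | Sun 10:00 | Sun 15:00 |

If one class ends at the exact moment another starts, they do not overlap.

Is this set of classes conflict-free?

Sorted by start: Cardio 30, Stretch Bootcamp, Zumba Lab, Rowing Blast, Dance 30.
Stretch Bootcamp starts after Cardio 30 ends, so nothing later overlaps Cardio 30 either.
Zumba Lab starts exactly when Stretch Bootcamp ends (back-to-back, no overlap), so nothing later overlaps Stretch Bootcamp either.
Rowing Blast starts after Zumba Lab ends, so nothing later overlaps Zumba Lab either.
Dance 30 starts after Rowing Blast ends.
Every pair is clear; the schedule has no overlaps.

Yes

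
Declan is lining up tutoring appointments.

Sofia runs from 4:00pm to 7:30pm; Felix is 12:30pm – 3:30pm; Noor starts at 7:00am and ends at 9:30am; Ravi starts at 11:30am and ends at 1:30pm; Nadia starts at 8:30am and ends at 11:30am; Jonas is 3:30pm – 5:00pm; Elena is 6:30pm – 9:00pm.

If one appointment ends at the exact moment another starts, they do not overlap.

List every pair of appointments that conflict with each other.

Elena & Sofia, Felix & Ravi, Jonas & Sofia, Nadia & Noor

Sorted by start: Noor, Nadia, Ravi, Felix, Jonas, Sofia, Elena.
Nadia starts before Noor ends → Noor and Nadia overlap.
Ravi starts after Noor ends — done with Noor.
Ravi starts exactly when Nadia ends (back-to-back, no overlap) — done with Nadia.
Felix starts before Ravi ends → Ravi and Felix overlap.
Jonas starts after Ravi ends — done with Ravi.
Jonas starts exactly when Felix ends (back-to-back, no overlap) — done with Felix.
Sofia starts before Jonas ends → Jonas and Sofia overlap.
Elena starts after Jonas ends.
Elena starts before Sofia ends → Sofia and Elena overlap.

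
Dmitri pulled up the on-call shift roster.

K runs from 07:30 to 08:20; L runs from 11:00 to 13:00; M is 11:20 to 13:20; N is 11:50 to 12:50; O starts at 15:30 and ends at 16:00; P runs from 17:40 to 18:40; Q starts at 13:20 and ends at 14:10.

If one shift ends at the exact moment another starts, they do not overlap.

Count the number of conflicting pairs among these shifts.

3

Check each pair: they overlap iff neither finishes before the other starts.
Sorted by start: K, L, M, N, Q, O, P.
L starts after K ends; K is clear from here.
M starts before L ends → L and M overlap.
N starts before L ends → L and N overlap.
Q starts after L ends; L is clear from here.
N starts before M ends → M and N overlap.
Q starts exactly when M ends (back-to-back, no overlap); M is clear from here.
Q starts after N ends; N is clear from here.
O starts after Q ends; Q is clear from here.
P starts after O ends.
Overlapping pairs: L & M, L & N, M & N — 3 in total.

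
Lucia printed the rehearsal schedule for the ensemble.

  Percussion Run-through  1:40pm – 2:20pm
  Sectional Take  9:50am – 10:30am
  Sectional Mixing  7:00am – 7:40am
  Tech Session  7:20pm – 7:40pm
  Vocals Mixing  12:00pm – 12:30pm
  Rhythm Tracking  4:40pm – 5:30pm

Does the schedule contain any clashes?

Sorted by start: Sectional Mixing, Sectional Take, Vocals Mixing, Percussion Run-through, Rhythm Tracking, Tech Session.
Sectional Take starts after Sectional Mixing ends; Sectional Mixing is clear from here.
Vocals Mixing starts after Sectional Take ends; Sectional Take is clear from here.
Percussion Run-through starts after Vocals Mixing ends; Vocals Mixing is clear from here.
Rhythm Tracking starts after Percussion Run-through ends; Percussion Run-through is clear from here.
Tech Session starts after Rhythm Tracking ends.
Every pair is clear; the schedule has no overlaps.

No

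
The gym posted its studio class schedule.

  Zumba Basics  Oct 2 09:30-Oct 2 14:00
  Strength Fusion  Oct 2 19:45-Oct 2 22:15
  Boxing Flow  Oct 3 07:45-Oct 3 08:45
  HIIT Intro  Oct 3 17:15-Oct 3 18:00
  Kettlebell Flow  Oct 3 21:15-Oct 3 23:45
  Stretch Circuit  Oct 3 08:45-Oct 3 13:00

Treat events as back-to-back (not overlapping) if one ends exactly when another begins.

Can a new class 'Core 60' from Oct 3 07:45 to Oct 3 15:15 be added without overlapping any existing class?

Zumba Basics: ends Oct 2 14:00 at or before Core 60 starts Oct 3 07:45 → clear.
Strength Fusion: ends Oct 2 22:15 at or before Core 60 starts Oct 3 07:45 → clear.
Boxing Flow: starts Oct 3 07:45 before Core 60 ends Oct 3 15:15, and ends Oct 3 08:45 after Core 60 starts Oct 3 07:45 → overlap.
Stretch Circuit: starts Oct 3 08:45 before Core 60 ends Oct 3 15:15, and ends Oct 3 13:00 after Core 60 starts Oct 3 07:45 → overlap.
HIIT Intro: starts Oct 3 17:15 at or after Core 60 ends Oct 3 15:15 → clear.
Kettlebell Flow: starts Oct 3 21:15 at or after Core 60 ends Oct 3 15:15 → clear.
Core 60 overlaps Boxing Flow, Stretch Circuit.

No — it overlaps Boxing Flow, Stretch Circuit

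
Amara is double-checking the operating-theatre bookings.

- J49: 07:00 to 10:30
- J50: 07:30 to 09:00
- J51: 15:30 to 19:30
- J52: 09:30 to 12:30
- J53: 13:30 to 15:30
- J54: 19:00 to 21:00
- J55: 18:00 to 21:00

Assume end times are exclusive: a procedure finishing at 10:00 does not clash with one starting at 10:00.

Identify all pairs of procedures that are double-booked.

Sorted by start: J49, J50, J52, J53, J51, J55, J54.
J50 starts before J49 ends → J49 and J50 overlap.
J52 starts before J49 ends → J49 and J52 overlap.
J53 starts after J49 ends — done with J49.
J52 starts after J50 ends — done with J50.
J53 starts after J52 ends — done with J52.
J51 starts exactly when J53 ends (back-to-back, no overlap) — done with J53.
J55 starts before J51 ends → J51 and J55 overlap.
J54 starts before J51 ends → J51 and J54 overlap.
J54 starts before J55 ends → J55 and J54 overlap.

J49 & J50, J49 & J52, J51 & J54, J51 & J55, J54 & J55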